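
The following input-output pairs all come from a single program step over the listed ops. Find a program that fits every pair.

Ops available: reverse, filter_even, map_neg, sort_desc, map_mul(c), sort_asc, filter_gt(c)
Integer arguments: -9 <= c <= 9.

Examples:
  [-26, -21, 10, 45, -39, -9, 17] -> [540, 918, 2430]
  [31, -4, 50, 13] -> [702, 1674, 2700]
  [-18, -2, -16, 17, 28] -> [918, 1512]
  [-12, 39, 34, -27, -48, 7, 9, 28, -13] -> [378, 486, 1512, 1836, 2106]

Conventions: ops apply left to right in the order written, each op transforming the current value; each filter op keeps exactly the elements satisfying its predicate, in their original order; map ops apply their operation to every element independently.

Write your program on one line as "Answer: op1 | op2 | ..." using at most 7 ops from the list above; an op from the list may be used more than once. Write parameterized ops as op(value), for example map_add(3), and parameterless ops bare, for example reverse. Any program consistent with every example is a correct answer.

map_mul(-6) | sort_asc | sort_desc | map_neg | filter_gt(7) | map_mul(9)

Check, running the answer program on each example:
  [-26, -21, 10, 45, -39, -9, 17] -> [156, 126, -60, -270, 234, 54, -102] -> [-270, -102, -60, 54, 126, 156, 234] -> [234, 156, 126, 54, -60, -102, -270] -> [-234, -156, -126, -54, 60, 102, 270] -> [60, 102, 270] -> [540, 918, 2430]
  [31, -4, 50, 13] -> [-186, 24, -300, -78] -> [-300, -186, -78, 24] -> [24, -78, -186, -300] -> [-24, 78, 186, 300] -> [78, 186, 300] -> [702, 1674, 2700]
  [-18, -2, -16, 17, 28] -> [108, 12, 96, -102, -168] -> [-168, -102, 12, 96, 108] -> [108, 96, 12, -102, -168] -> [-108, -96, -12, 102, 168] -> [102, 168] -> [918, 1512]
  [-12, 39, 34, -27, -48, 7, 9, 28, -13] -> [72, -234, -204, 162, 288, -42, -54, -168, 78] -> [-234, -204, -168, -54, -42, 72, 78, 162, 288] -> [288, 162, 78, 72, -42, -54, -168, -204, -234] -> [-288, -162, -78, -72, 42, 54, 168, 204, 234] -> [42, 54, 168, 204, 234] -> [378, 486, 1512, 1836, 2106]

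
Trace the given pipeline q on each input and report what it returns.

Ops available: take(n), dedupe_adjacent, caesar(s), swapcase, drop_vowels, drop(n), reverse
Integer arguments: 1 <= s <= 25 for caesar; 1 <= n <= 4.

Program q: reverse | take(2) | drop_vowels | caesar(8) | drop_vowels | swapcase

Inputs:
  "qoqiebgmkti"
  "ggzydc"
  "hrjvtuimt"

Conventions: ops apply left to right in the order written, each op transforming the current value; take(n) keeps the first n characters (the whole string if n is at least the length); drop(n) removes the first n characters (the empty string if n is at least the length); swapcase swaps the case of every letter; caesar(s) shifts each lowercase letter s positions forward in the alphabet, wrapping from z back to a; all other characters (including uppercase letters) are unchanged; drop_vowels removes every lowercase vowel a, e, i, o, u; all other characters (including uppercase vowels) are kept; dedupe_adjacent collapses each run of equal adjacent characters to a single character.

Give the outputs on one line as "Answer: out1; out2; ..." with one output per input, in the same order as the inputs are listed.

"B"; "KL"; "B"

Execution, op by op:
  "qoqiebgmkti" -> "itkmgbeiqoq" -> "it" -> "t" -> "b" -> "b" -> "B"
  "ggzydc" -> "cdyzgg" -> "cd" -> "cd" -> "kl" -> "kl" -> "KL"
  "hrjvtuimt" -> "tmiutvjrh" -> "tm" -> "tm" -> "bu" -> "b" -> "B"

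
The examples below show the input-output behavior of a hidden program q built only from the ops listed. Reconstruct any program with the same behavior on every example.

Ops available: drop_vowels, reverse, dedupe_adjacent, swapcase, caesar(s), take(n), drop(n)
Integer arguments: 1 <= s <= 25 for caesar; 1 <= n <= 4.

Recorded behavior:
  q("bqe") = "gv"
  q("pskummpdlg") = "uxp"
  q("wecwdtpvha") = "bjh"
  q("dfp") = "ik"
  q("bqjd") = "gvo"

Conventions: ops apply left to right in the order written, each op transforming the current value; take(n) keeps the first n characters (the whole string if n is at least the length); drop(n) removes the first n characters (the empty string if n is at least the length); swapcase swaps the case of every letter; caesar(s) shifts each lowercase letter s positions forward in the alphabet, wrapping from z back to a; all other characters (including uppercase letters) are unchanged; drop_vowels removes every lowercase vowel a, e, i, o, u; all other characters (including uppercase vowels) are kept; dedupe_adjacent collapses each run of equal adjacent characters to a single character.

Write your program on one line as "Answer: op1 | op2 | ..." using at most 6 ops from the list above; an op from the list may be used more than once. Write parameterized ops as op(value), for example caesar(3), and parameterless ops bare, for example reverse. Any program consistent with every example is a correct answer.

take(4) | reverse | caesar(5) | drop(1) | reverse

Check, running the answer program on each example:
  "bqe" -> "bqe" -> "eqb" -> "jvg" -> "vg" -> "gv"
  "pskummpdlg" -> "psku" -> "uksp" -> "zpxu" -> "pxu" -> "uxp"
  "wecwdtpvha" -> "wecw" -> "wcew" -> "bhjb" -> "hjb" -> "bjh"
  "dfp" -> "dfp" -> "pfd" -> "uki" -> "ki" -> "ik"
  "bqjd" -> "bqjd" -> "djqb" -> "iovg" -> "ovg" -> "gvo"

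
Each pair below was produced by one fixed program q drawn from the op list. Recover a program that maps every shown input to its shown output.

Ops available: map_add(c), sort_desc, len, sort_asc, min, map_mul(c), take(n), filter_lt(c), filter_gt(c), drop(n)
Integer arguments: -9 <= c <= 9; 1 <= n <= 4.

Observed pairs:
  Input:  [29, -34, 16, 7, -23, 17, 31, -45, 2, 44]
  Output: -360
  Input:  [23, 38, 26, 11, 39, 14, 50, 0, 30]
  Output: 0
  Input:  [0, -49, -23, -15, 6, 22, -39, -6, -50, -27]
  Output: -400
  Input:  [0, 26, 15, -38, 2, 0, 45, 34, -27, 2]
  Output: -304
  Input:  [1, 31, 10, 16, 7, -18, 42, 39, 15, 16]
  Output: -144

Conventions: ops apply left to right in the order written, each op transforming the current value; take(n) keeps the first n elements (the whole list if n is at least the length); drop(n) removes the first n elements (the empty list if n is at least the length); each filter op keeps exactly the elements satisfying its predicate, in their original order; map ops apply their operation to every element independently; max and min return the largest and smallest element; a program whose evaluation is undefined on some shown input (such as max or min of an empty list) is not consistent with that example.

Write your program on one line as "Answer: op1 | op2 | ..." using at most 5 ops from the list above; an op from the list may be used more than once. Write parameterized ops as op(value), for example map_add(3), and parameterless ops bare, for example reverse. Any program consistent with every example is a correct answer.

drop(3) | map_mul(8) | filter_lt(5) | sort_desc | min

Check, running the answer program on each example:
  [29, -34, 16, 7, -23, 17, 31, -45, 2, 44] -> [7, -23, 17, 31, -45, 2, 44] -> [56, -184, 136, 248, -360, 16, 352] -> [-184, -360] -> [-184, -360] -> -360
  [23, 38, 26, 11, 39, 14, 50, 0, 30] -> [11, 39, 14, 50, 0, 30] -> [88, 312, 112, 400, 0, 240] -> [0] -> [0] -> 0
  [0, -49, -23, -15, 6, 22, -39, -6, -50, -27] -> [-15, 6, 22, -39, -6, -50, -27] -> [-120, 48, 176, -312, -48, -400, -216] -> [-120, -312, -48, -400, -216] -> [-48, -120, -216, -312, -400] -> -400
  [0, 26, 15, -38, 2, 0, 45, 34, -27, 2] -> [-38, 2, 0, 45, 34, -27, 2] -> [-304, 16, 0, 360, 272, -216, 16] -> [-304, 0, -216] -> [0, -216, -304] -> -304
  [1, 31, 10, 16, 7, -18, 42, 39, 15, 16] -> [16, 7, -18, 42, 39, 15, 16] -> [128, 56, -144, 336, 312, 120, 128] -> [-144] -> [-144] -> -144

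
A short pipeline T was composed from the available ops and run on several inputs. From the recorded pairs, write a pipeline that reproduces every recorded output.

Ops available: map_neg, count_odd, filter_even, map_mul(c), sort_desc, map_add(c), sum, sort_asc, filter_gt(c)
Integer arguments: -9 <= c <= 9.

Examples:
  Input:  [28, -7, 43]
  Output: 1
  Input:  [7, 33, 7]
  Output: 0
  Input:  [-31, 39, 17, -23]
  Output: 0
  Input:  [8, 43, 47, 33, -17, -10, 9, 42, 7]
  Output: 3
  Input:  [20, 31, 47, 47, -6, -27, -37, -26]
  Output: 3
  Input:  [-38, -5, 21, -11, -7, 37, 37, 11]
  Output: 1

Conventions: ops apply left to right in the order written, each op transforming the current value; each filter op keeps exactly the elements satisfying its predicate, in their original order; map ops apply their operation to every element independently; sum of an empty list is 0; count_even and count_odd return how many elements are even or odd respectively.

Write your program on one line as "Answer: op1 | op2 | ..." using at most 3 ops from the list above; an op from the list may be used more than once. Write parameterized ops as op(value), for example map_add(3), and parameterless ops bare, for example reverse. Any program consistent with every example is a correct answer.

map_add(-5) | sort_asc | count_odd

Check, running the answer program on each example:
  [28, -7, 43] -> [23, -12, 38] -> [-12, 23, 38] -> 1
  [7, 33, 7] -> [2, 28, 2] -> [2, 2, 28] -> 0
  [-31, 39, 17, -23] -> [-36, 34, 12, -28] -> [-36, -28, 12, 34] -> 0
  [8, 43, 47, 33, -17, -10, 9, 42, 7] -> [3, 38, 42, 28, -22, -15, 4, 37, 2] -> [-22, -15, 2, 3, 4, 28, 37, 38, 42] -> 3
  [20, 31, 47, 47, -6, -27, -37, -26] -> [15, 26, 42, 42, -11, -32, -42, -31] -> [-42, -32, -31, -11, 15, 26, 42, 42] -> 3
  [-38, -5, 21, -11, -7, 37, 37, 11] -> [-43, -10, 16, -16, -12, 32, 32, 6] -> [-43, -16, -12, -10, 6, 16, 32, 32] -> 1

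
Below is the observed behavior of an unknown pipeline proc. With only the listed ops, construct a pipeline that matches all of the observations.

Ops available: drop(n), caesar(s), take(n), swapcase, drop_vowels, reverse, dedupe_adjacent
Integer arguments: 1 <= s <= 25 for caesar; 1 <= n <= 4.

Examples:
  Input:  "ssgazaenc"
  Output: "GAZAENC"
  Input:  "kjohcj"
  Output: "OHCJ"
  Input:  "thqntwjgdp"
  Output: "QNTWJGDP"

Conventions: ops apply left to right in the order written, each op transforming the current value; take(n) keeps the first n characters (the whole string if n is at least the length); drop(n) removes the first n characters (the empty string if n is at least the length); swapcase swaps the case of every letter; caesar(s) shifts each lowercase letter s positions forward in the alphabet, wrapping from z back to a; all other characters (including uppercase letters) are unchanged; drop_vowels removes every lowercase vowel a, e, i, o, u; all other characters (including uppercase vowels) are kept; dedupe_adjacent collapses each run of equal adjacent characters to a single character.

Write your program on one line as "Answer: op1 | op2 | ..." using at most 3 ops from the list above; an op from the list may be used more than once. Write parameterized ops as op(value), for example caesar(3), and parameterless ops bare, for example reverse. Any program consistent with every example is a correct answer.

drop(2) | swapcase

Check, running the answer program on each example:
  "ssgazaenc" -> "gazaenc" -> "GAZAENC"
  "kjohcj" -> "ohcj" -> "OHCJ"
  "thqntwjgdp" -> "qntwjgdp" -> "QNTWJGDP"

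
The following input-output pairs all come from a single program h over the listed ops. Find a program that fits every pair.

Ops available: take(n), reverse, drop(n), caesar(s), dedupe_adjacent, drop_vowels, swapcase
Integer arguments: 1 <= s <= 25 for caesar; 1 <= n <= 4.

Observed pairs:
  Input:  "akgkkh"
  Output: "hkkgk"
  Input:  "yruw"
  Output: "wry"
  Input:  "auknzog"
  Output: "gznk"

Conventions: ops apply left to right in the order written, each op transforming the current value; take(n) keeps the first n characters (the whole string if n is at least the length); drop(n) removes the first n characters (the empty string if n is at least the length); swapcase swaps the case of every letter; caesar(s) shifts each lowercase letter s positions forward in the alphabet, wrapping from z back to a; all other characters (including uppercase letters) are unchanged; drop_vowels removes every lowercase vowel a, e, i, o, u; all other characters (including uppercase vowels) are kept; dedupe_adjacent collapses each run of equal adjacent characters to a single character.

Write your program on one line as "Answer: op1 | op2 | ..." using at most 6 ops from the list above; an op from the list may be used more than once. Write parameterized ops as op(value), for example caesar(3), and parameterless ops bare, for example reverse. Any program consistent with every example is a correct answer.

caesar(5) | reverse | caesar(3) | caesar(18) | drop_vowels

Check, running the answer program on each example:
  "akgkkh" -> "fplppm" -> "mpplpf" -> "pssosi" -> "hkkgka" -> "hkkgk"
  "yruw" -> "dwzb" -> "bzwd" -> "eczg" -> "wury" -> "wry"
  "auknzog" -> "fzpsetl" -> "ltespzf" -> "owhvsci" -> "goznkua" -> "gznk"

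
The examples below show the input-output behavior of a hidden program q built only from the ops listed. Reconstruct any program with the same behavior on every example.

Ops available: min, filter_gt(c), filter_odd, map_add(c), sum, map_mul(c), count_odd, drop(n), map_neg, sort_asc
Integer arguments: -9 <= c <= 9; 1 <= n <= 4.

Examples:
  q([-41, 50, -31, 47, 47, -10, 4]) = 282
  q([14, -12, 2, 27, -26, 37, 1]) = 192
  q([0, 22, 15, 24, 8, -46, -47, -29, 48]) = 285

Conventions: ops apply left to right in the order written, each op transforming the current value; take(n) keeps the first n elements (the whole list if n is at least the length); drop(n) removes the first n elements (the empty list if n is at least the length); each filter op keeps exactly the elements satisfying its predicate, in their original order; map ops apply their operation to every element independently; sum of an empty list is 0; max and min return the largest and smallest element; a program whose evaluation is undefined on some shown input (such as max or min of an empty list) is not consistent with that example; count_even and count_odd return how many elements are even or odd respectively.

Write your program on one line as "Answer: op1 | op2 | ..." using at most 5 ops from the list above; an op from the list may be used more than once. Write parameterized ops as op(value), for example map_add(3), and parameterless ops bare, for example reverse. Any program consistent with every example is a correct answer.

drop(2) | sort_asc | drop(3) | map_mul(3) | sum

Check, running the answer program on each example:
  [-41, 50, -31, 47, 47, -10, 4] -> [-31, 47, 47, -10, 4] -> [-31, -10, 4, 47, 47] -> [47, 47] -> [141, 141] -> 282
  [14, -12, 2, 27, -26, 37, 1] -> [2, 27, -26, 37, 1] -> [-26, 1, 2, 27, 37] -> [27, 37] -> [81, 111] -> 192
  [0, 22, 15, 24, 8, -46, -47, -29, 48] -> [15, 24, 8, -46, -47, -29, 48] -> [-47, -46, -29, 8, 15, 24, 48] -> [8, 15, 24, 48] -> [24, 45, 72, 144] -> 285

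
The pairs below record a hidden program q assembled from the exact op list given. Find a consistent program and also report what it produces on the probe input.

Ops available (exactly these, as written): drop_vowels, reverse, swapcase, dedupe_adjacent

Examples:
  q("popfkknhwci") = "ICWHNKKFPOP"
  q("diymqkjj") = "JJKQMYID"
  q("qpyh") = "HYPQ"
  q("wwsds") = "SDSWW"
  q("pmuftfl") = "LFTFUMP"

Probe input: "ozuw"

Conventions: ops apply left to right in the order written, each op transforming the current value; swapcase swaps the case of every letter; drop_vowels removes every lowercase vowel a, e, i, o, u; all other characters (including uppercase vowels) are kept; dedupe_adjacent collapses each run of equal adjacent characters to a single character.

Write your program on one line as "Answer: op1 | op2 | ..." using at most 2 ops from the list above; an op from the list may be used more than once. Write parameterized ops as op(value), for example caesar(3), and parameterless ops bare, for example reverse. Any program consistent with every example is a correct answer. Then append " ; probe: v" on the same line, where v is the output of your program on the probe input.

swapcase | reverse ; probe: "WUZO"

Check, running the answer program on each example:
  "popfkknhwci" -> "POPFKKNHWCI" -> "ICWHNKKFPOP"
  "diymqkjj" -> "DIYMQKJJ" -> "JJKQMYID"
  "qpyh" -> "QPYH" -> "HYPQ"
  "wwsds" -> "WWSDS" -> "SDSWW"
  "pmuftfl" -> "PMUFTFL" -> "LFTFUMP"
  probe: "ozuw" -> "OZUW" -> "WUZO"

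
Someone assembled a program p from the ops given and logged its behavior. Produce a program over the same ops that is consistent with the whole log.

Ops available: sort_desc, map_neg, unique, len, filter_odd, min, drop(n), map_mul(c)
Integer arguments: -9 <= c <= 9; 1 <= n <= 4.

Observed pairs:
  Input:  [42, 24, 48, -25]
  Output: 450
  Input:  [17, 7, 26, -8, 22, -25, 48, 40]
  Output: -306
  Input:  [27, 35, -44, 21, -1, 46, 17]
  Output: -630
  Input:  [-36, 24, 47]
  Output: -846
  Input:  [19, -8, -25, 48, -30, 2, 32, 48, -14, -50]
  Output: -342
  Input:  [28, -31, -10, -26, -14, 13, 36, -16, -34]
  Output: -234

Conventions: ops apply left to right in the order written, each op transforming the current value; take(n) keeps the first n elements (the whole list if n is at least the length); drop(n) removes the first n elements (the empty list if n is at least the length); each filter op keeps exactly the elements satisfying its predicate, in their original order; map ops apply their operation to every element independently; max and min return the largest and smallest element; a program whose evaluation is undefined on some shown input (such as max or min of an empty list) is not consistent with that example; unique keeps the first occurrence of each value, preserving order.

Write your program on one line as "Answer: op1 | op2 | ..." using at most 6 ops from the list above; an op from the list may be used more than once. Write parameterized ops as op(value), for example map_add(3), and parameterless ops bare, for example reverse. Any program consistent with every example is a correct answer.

map_mul(-9) | unique | filter_odd | map_mul(2) | min

Check, running the answer program on each example:
  [42, 24, 48, -25] -> [-378, -216, -432, 225] -> [-378, -216, -432, 225] -> [225] -> [450] -> 450
  [17, 7, 26, -8, 22, -25, 48, 40] -> [-153, -63, -234, 72, -198, 225, -432, -360] -> [-153, -63, -234, 72, -198, 225, -432, -360] -> [-153, -63, 225] -> [-306, -126, 450] -> -306
  [27, 35, -44, 21, -1, 46, 17] -> [-243, -315, 396, -189, 9, -414, -153] -> [-243, -315, 396, -189, 9, -414, -153] -> [-243, -315, -189, 9, -153] -> [-486, -630, -378, 18, -306] -> -630
  [-36, 24, 47] -> [324, -216, -423] -> [324, -216, -423] -> [-423] -> [-846] -> -846
  [19, -8, -25, 48, -30, 2, 32, 48, -14, -50] -> [-171, 72, 225, -432, 270, -18, -288, -432, 126, 450] -> [-171, 72, 225, -432, 270, -18, -288, 126, 450] -> [-171, 225] -> [-342, 450] -> -342
  [28, -31, -10, -26, -14, 13, 36, -16, -34] -> [-252, 279, 90, 234, 126, -117, -324, 144, 306] -> [-252, 279, 90, 234, 126, -117, -324, 144, 306] -> [279, -117] -> [558, -234] -> -234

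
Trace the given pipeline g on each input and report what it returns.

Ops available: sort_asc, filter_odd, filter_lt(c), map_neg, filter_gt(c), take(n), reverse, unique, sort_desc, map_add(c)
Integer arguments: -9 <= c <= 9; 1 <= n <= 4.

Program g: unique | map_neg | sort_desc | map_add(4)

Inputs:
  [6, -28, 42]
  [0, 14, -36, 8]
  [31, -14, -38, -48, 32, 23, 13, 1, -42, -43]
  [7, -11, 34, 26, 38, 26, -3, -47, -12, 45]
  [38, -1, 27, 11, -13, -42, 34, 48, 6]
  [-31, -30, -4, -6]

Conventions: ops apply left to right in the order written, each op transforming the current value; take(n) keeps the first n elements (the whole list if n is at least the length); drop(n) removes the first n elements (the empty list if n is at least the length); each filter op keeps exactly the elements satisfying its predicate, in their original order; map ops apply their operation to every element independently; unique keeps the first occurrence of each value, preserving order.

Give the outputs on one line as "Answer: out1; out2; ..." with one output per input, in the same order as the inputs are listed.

Execution, op by op:
  [6, -28, 42] -> [6, -28, 42] -> [-6, 28, -42] -> [28, -6, -42] -> [32, -2, -38]
  [0, 14, -36, 8] -> [0, 14, -36, 8] -> [0, -14, 36, -8] -> [36, 0, -8, -14] -> [40, 4, -4, -10]
  [31, -14, -38, -48, 32, 23, 13, 1, -42, -43] -> [31, -14, -38, -48, 32, 23, 13, 1, -42, -43] -> [-31, 14, 38, 48, -32, -23, -13, -1, 42, 43] -> [48, 43, 42, 38, 14, -1, -13, -23, -31, -32] -> [52, 47, 46, 42, 18, 3, -9, -19, -27, -28]
  [7, -11, 34, 26, 38, 26, -3, -47, -12, 45] -> [7, -11, 34, 26, 38, -3, -47, -12, 45] -> [-7, 11, -34, -26, -38, 3, 47, 12, -45] -> [47, 12, 11, 3, -7, -26, -34, -38, -45] -> [51, 16, 15, 7, -3, -22, -30, -34, -41]
  [38, -1, 27, 11, -13, -42, 34, 48, 6] -> [38, -1, 27, 11, -13, -42, 34, 48, 6] -> [-38, 1, -27, -11, 13, 42, -34, -48, -6] -> [42, 13, 1, -6, -11, -27, -34, -38, -48] -> [46, 17, 5, -2, -7, -23, -30, -34, -44]
  [-31, -30, -4, -6] -> [-31, -30, -4, -6] -> [31, 30, 4, 6] -> [31, 30, 6, 4] -> [35, 34, 10, 8]

[32, -2, -38]; [40, 4, -4, -10]; [52, 47, 46, 42, 18, 3, -9, -19, -27, -28]; [51, 16, 15, 7, -3, -22, -30, -34, -41]; [46, 17, 5, -2, -7, -23, -30, -34, -44]; [35, 34, 10, 8]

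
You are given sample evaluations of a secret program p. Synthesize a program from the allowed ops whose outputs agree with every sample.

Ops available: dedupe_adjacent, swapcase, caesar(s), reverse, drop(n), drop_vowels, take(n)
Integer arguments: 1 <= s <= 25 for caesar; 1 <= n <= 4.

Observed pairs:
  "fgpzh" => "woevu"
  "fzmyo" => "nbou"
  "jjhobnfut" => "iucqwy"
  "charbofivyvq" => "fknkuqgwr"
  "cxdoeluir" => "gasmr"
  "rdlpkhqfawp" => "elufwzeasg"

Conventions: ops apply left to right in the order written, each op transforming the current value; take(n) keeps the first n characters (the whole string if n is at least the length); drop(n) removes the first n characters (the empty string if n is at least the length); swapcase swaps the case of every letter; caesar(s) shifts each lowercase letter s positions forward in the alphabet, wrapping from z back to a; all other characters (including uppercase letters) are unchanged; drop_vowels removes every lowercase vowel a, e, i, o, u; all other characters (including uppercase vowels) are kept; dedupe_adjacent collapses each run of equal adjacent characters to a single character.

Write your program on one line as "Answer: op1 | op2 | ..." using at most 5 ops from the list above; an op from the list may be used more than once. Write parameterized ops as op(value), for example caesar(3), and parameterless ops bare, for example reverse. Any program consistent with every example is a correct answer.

dedupe_adjacent | drop_vowels | caesar(15) | reverse

Check, running the answer program on each example:
  "fgpzh" -> "fgpzh" -> "fgpzh" -> "uveow" -> "woevu"
  "fzmyo" -> "fzmyo" -> "fzmy" -> "uobn" -> "nbou"
  "jjhobnfut" -> "jhobnfut" -> "jhbnft" -> "ywqcui" -> "iucqwy"
  "charbofivyvq" -> "charbofivyvq" -> "chrbfvyvq" -> "rwgquknkf" -> "fknkuqgwr"
  "cxdoeluir" -> "cxdoeluir" -> "cxdlr" -> "rmsag" -> "gasmr"
  "rdlpkhqfawp" -> "rdlpkhqfawp" -> "rdlpkhqfwp" -> "gsaezwfule" -> "elufwzeasg"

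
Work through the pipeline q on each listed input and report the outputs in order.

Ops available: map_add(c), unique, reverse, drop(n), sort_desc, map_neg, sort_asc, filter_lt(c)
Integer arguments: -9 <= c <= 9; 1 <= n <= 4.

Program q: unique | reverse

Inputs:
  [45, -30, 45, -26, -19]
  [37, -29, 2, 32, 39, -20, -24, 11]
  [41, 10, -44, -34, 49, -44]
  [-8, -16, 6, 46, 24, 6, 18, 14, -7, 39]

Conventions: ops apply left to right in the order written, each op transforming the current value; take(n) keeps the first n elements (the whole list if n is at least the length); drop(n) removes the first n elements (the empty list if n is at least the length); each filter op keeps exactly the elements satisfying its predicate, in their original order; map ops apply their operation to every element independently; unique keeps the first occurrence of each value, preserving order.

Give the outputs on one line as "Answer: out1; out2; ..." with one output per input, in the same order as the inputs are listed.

Execution, op by op:
  [45, -30, 45, -26, -19] -> [45, -30, -26, -19] -> [-19, -26, -30, 45]
  [37, -29, 2, 32, 39, -20, -24, 11] -> [37, -29, 2, 32, 39, -20, -24, 11] -> [11, -24, -20, 39, 32, 2, -29, 37]
  [41, 10, -44, -34, 49, -44] -> [41, 10, -44, -34, 49] -> [49, -34, -44, 10, 41]
  [-8, -16, 6, 46, 24, 6, 18, 14, -7, 39] -> [-8, -16, 6, 46, 24, 18, 14, -7, 39] -> [39, -7, 14, 18, 24, 46, 6, -16, -8]

[-19, -26, -30, 45]; [11, -24, -20, 39, 32, 2, -29, 37]; [49, -34, -44, 10, 41]; [39, -7, 14, 18, 24, 46, 6, -16, -8]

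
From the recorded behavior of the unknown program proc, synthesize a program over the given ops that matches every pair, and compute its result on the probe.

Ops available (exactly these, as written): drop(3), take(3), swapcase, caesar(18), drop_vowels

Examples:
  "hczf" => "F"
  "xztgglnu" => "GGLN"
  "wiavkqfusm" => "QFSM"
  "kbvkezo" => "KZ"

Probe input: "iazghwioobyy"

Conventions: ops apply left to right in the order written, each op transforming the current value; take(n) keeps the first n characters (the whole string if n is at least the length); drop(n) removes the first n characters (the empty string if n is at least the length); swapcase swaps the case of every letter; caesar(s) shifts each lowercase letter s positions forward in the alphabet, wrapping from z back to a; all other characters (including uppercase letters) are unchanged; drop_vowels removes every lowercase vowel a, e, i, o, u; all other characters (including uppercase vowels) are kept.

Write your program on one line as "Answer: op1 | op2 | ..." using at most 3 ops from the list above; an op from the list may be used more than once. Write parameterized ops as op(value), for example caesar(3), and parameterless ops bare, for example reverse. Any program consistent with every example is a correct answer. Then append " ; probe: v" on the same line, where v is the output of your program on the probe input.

drop_vowels | swapcase | drop(3) ; probe: "WBYY"

Check, running the answer program on each example:
  "hczf" -> "hczf" -> "HCZF" -> "F"
  "xztgglnu" -> "xztggln" -> "XZTGGLN" -> "GGLN"
  "wiavkqfusm" -> "wvkqfsm" -> "WVKQFSM" -> "QFSM"
  "kbvkezo" -> "kbvkz" -> "KBVKZ" -> "KZ"
  probe: "iazghwioobyy" -> "zghwbyy" -> "ZGHWBYY" -> "WBYY"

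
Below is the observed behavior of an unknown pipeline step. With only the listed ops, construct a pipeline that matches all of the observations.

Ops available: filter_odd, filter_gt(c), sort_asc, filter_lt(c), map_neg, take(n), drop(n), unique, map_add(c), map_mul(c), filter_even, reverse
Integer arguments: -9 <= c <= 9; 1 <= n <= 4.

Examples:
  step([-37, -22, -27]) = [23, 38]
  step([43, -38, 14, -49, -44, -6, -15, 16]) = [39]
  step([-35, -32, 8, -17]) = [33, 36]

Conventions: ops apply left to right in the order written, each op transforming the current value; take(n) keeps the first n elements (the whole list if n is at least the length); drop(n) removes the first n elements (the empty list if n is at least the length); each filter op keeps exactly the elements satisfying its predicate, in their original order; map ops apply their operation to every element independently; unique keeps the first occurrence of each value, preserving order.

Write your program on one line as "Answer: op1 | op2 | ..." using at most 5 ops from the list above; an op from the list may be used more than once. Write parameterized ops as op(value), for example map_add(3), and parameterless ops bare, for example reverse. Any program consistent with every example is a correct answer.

take(2) | map_neg | sort_asc | map_add(1) | filter_gt(-1)

Check, running the answer program on each example:
  [-37, -22, -27] -> [-37, -22] -> [37, 22] -> [22, 37] -> [23, 38] -> [23, 38]
  [43, -38, 14, -49, -44, -6, -15, 16] -> [43, -38] -> [-43, 38] -> [-43, 38] -> [-42, 39] -> [39]
  [-35, -32, 8, -17] -> [-35, -32] -> [35, 32] -> [32, 35] -> [33, 36] -> [33, 36]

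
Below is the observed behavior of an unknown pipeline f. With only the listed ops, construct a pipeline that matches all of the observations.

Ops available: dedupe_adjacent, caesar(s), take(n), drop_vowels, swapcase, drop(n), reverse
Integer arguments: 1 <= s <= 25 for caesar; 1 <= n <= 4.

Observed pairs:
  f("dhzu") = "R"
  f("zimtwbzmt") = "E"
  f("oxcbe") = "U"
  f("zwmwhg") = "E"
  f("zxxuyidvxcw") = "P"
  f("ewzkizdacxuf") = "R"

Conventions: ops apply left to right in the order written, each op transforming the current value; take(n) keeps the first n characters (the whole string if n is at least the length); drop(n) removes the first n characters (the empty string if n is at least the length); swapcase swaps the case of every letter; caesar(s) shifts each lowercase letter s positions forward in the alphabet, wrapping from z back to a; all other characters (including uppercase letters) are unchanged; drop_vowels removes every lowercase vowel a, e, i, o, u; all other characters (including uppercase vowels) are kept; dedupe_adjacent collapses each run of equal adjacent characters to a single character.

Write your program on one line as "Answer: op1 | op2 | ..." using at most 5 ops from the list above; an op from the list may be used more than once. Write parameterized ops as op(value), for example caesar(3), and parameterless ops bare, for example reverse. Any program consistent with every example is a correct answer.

take(3) | caesar(18) | drop(2) | swapcase

Check, running the answer program on each example:
  "dhzu" -> "dhz" -> "vzr" -> "r" -> "R"
  "zimtwbzmt" -> "zim" -> "rae" -> "e" -> "E"
  "oxcbe" -> "oxc" -> "gpu" -> "u" -> "U"
  "zwmwhg" -> "zwm" -> "roe" -> "e" -> "E"
  "zxxuyidvxcw" -> "zxx" -> "rpp" -> "p" -> "P"
  "ewzkizdacxuf" -> "ewz" -> "wor" -> "r" -> "R"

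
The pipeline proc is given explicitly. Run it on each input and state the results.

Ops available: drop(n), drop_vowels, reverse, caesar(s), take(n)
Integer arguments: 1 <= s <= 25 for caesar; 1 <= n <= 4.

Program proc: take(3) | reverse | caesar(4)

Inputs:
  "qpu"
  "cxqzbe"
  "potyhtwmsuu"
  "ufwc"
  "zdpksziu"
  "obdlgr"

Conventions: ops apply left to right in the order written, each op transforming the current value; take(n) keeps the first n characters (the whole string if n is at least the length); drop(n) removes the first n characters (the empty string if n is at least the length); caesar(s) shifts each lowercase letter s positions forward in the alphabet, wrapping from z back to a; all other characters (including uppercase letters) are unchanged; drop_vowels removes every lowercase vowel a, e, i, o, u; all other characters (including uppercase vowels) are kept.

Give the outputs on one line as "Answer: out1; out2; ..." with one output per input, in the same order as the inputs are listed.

Execution, op by op:
  "qpu" -> "qpu" -> "upq" -> "ytu"
  "cxqzbe" -> "cxq" -> "qxc" -> "ubg"
  "potyhtwmsuu" -> "pot" -> "top" -> "xst"
  "ufwc" -> "ufw" -> "wfu" -> "ajy"
  "zdpksziu" -> "zdp" -> "pdz" -> "thd"
  "obdlgr" -> "obd" -> "dbo" -> "hfs"

"ytu"; "ubg"; "xst"; "ajy"; "thd"; "hfs"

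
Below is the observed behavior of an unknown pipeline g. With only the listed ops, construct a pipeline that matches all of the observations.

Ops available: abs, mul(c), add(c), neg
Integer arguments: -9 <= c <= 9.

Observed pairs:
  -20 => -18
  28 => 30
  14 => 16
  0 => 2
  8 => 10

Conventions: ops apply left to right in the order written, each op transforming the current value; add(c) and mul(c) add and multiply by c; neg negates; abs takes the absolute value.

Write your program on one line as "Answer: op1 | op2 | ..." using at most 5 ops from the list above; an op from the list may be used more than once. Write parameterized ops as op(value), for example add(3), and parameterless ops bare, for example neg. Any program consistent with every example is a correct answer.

neg | add(-5) | add(3) | neg

Check, running the answer program on each example:
  -20 -> 20 -> 15 -> 18 -> -18
  28 -> -28 -> -33 -> -30 -> 30
  14 -> -14 -> -19 -> -16 -> 16
  0 -> 0 -> -5 -> -2 -> 2
  8 -> -8 -> -13 -> -10 -> 10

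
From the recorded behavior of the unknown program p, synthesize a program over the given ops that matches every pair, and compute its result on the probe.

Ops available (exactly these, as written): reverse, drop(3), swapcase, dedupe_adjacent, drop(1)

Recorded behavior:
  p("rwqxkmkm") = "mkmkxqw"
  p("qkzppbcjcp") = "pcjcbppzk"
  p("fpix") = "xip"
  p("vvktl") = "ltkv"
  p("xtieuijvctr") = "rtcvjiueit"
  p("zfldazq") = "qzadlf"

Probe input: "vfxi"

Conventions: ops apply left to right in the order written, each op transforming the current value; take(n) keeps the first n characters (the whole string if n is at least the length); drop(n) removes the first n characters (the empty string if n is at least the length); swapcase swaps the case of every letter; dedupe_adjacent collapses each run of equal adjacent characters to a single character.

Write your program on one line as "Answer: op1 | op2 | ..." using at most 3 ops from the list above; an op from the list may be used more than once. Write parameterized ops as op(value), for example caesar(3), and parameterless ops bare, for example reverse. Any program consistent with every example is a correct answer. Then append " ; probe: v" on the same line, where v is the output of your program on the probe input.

drop(1) | reverse ; probe: "ixf"

Check, running the answer program on each example:
  "rwqxkmkm" -> "wqxkmkm" -> "mkmkxqw"
  "qkzppbcjcp" -> "kzppbcjcp" -> "pcjcbppzk"
  "fpix" -> "pix" -> "xip"
  "vvktl" -> "vktl" -> "ltkv"
  "xtieuijvctr" -> "tieuijvctr" -> "rtcvjiueit"
  "zfldazq" -> "fldazq" -> "qzadlf"
  probe: "vfxi" -> "fxi" -> "ixf"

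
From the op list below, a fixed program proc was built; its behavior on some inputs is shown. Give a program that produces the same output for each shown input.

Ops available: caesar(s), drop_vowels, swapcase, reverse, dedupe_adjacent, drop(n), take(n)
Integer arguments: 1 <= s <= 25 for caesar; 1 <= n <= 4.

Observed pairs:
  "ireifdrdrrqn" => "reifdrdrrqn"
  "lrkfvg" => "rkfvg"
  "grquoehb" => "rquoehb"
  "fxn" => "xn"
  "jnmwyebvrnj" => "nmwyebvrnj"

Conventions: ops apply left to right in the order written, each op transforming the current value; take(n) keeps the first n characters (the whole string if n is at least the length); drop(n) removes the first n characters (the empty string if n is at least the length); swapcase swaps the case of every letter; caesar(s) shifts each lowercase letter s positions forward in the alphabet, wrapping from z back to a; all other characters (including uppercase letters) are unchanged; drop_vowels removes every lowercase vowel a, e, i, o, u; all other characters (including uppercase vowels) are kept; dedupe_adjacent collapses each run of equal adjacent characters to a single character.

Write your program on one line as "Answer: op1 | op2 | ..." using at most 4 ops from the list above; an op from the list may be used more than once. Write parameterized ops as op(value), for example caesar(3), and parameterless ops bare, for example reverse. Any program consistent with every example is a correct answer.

swapcase | drop(1) | swapcase

Check, running the answer program on each example:
  "ireifdrdrrqn" -> "IREIFDRDRRQN" -> "REIFDRDRRQN" -> "reifdrdrrqn"
  "lrkfvg" -> "LRKFVG" -> "RKFVG" -> "rkfvg"
  "grquoehb" -> "GRQUOEHB" -> "RQUOEHB" -> "rquoehb"
  "fxn" -> "FXN" -> "XN" -> "xn"
  "jnmwyebvrnj" -> "JNMWYEBVRNJ" -> "NMWYEBVRNJ" -> "nmwyebvrnj"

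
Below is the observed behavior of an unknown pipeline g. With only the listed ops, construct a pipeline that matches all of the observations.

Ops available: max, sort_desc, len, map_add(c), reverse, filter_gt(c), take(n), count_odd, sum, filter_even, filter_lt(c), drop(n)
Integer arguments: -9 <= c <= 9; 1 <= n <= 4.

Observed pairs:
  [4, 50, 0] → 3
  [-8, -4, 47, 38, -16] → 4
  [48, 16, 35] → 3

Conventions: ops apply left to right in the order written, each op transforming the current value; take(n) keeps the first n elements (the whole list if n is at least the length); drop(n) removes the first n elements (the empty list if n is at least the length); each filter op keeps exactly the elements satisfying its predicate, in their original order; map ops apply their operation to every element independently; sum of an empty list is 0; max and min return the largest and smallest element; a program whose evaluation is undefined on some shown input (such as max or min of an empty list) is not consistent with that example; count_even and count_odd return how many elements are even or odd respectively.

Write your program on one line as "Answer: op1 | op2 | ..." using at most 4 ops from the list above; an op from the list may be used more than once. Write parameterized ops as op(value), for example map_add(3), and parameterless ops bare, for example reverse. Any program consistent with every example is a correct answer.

take(4) | map_add(-3) | len

Check, running the answer program on each example:
  [4, 50, 0] -> [4, 50, 0] -> [1, 47, -3] -> 3
  [-8, -4, 47, 38, -16] -> [-8, -4, 47, 38] -> [-11, -7, 44, 35] -> 4
  [48, 16, 35] -> [48, 16, 35] -> [45, 13, 32] -> 3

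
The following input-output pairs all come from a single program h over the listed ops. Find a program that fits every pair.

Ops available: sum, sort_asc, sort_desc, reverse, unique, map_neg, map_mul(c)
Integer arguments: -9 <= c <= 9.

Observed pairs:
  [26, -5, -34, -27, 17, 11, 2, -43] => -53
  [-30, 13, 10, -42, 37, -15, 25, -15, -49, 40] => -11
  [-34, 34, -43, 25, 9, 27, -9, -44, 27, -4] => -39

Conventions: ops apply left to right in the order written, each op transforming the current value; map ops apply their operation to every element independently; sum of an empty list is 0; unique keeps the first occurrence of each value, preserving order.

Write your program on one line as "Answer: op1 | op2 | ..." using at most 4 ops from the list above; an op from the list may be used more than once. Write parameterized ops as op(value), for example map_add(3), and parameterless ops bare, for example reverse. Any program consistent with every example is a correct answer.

sort_asc | unique | sort_desc | sum

Check, running the answer program on each example:
  [26, -5, -34, -27, 17, 11, 2, -43] -> [-43, -34, -27, -5, 2, 11, 17, 26] -> [-43, -34, -27, -5, 2, 11, 17, 26] -> [26, 17, 11, 2, -5, -27, -34, -43] -> -53
  [-30, 13, 10, -42, 37, -15, 25, -15, -49, 40] -> [-49, -42, -30, -15, -15, 10, 13, 25, 37, 40] -> [-49, -42, -30, -15, 10, 13, 25, 37, 40] -> [40, 37, 25, 13, 10, -15, -30, -42, -49] -> -11
  [-34, 34, -43, 25, 9, 27, -9, -44, 27, -4] -> [-44, -43, -34, -9, -4, 9, 25, 27, 27, 34] -> [-44, -43, -34, -9, -4, 9, 25, 27, 34] -> [34, 27, 25, 9, -4, -9, -34, -43, -44] -> -39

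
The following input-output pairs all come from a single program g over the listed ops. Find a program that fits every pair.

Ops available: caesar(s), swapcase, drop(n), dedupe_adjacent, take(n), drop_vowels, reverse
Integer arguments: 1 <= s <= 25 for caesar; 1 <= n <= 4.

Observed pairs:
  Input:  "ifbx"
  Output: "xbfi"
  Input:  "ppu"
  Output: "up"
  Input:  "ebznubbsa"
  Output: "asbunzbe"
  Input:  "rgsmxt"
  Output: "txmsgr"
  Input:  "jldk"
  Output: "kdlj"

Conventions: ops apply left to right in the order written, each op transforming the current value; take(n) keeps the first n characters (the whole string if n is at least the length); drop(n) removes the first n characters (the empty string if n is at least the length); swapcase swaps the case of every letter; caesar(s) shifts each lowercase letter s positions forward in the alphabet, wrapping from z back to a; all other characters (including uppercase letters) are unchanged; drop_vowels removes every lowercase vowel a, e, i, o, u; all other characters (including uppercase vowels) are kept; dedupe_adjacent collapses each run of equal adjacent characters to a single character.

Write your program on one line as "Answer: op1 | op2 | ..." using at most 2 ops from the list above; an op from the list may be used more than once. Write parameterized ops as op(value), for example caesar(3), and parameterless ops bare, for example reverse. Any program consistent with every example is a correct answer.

dedupe_adjacent | reverse

Check, running the answer program on each example:
  "ifbx" -> "ifbx" -> "xbfi"
  "ppu" -> "pu" -> "up"
  "ebznubbsa" -> "ebznubsa" -> "asbunzbe"
  "rgsmxt" -> "rgsmxt" -> "txmsgr"
  "jldk" -> "jldk" -> "kdlj"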